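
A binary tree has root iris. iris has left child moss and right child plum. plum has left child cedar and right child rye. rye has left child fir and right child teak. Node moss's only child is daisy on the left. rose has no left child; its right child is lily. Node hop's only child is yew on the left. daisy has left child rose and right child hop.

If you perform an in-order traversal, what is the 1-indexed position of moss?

6

In-order visits the left subtree, then the node, then the right subtree.
At iris: go left to moss.
  At moss: go left to daisy.
    At daisy: go left to rose.
      At rose: no left child.
      Visit rose.
      At rose: go right to lily.
        lily is a leaf — visit lily.
    Visit daisy.
    At daisy: go right to hop.
      At hop: go left to yew.
        yew is a leaf — visit yew.
      Visit hop.
      At hop: no right child.
  Visit moss.
  At moss: no right child.
Visit iris.
At iris: go right to plum.
  At plum: go left to cedar.
    cedar is a leaf — visit cedar.
  Visit plum.
  At plum: go right to rye.
    At rye: go left to fir.
      fir is a leaf — visit fir.
    Visit rye.
    At rye: go right to teak.
      teak is a leaf — visit teak.
Full in-order sequence: rose, lily, daisy, yew, hop, moss, iris, cedar, plum, fir, rye, teak.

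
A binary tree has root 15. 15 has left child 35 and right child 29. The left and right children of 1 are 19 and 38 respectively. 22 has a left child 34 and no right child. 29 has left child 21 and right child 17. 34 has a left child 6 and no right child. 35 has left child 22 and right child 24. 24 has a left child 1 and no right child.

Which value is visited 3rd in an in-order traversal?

In-order visits the left subtree, then the node, then the right subtree.
At 15: go left to 35.
  At 35: go left to 22.
    At 22: go left to 34.
      At 34: go left to 6.
        6 is a leaf — visit 6.
      Visit 34.
      At 34: no right child.
    Visit 22.
    At 22: no right child.
  Visit 35.
  At 35: go right to 24.
    At 24: go left to 1.
      At 1: go left to 19.
        19 is a leaf — visit 19.
      Visit 1.
      At 1: go right to 38.
        38 is a leaf — visit 38.
    Visit 24.
    At 24: no right child.
Visit 15.
At 15: go right to 29.
  At 29: go left to 21.
    21 is a leaf — visit 21.
  Visit 29.
  At 29: go right to 17.
    17 is a leaf — visit 17.
Full in-order sequence: 6, 34, 22, 35, 19, 1, 38, 24, 15, 21, 29, 17.

22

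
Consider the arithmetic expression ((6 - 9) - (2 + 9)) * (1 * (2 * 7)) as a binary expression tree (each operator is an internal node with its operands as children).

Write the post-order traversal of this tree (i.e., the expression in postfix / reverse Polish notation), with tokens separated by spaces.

Post-order on an expression tree gives postfix notation: for each operator, emit left operand, right operand, then the operator.

6 9 - 2 9 + - 1 2 7 * * *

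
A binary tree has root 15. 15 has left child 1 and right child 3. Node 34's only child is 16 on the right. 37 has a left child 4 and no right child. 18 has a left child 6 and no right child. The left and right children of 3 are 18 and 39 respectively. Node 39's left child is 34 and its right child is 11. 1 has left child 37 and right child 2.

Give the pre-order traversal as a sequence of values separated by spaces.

15 1 37 4 2 3 18 6 39 34 16 11

Pre-order visits the node, then its left subtree, then its right subtree.
Visit 15.
At 15: go left to 1.
  Visit 1.
  At 1: go left to 37.
    Visit 37.
    At 37: go left to 4.
      4 is a leaf — visit 4.
    At 37: no right child.
  At 1: go right to 2.
    2 is a leaf — visit 2.
At 15: go right to 3.
  Visit 3.
  At 3: go left to 18.
    Visit 18.
    At 18: go left to 6.
      6 is a leaf — visit 6.
    At 18: no right child.
  At 3: go right to 39.
    Visit 39.
    At 39: go left to 34.
      Visit 34.
      At 34: no left child.
      At 34: go right to 16.
        16 is a leaf — visit 16.
    At 39: go right to 11.
      11 is a leaf — visit 11.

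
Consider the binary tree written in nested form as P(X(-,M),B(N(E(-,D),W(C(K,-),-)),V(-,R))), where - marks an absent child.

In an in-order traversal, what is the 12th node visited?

In-order visits the left subtree, then the node, then the right subtree.
At P: go left to X.
  At X: no left child.
  Visit X.
  At X: go right to M.
    M is a leaf — visit M.
Visit P.
At P: go right to B.
  At B: go left to N.
    At N: go left to E.
      At E: no left child.
      Visit E.
      At E: go right to D.
        D is a leaf — visit D.
    Visit N.
    At N: go right to W.
      At W: go left to C.
        At C: go left to K.
          K is a leaf — visit K.
        Visit C.
        At C: no right child.
      Visit W.
      At W: no right child.
  Visit B.
  At B: go right to V.
    At V: no left child.
    Visit V.
    At V: go right to R.
      R is a leaf — visit R.
Full in-order sequence: X, M, P, E, D, N, K, C, W, B, V, R.

R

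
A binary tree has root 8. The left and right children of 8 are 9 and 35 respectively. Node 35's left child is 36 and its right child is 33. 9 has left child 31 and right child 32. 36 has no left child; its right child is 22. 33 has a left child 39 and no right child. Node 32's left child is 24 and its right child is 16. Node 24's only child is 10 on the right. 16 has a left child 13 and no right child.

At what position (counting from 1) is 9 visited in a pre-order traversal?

Pre-order visits the node, then its left subtree, then its right subtree.
Visit 8.
At 8: go left to 9.
  Visit 9.
  At 9: go left to 31.
    31 is a leaf — visit 31.
  At 9: go right to 32.
    Visit 32.
    At 32: go left to 24.
      Visit 24.
      At 24: no left child.
      At 24: go right to 10.
        10 is a leaf — visit 10.
    At 32: go right to 16.
      Visit 16.
      At 16: go left to 13.
        13 is a leaf — visit 13.
      At 16: no right child.
At 8: go right to 35.
  Visit 35.
  At 35: go left to 36.
    Visit 36.
    At 36: no left child.
    At 36: go right to 22.
      22 is a leaf — visit 22.
  At 35: go right to 33.
    Visit 33.
    At 33: go left to 39.
      39 is a leaf — visit 39.
    At 33: no right child.
Full pre-order sequence: 8, 9, 31, 32, 24, 10, 16, 13, 35, 36, 22, 33, 39.

2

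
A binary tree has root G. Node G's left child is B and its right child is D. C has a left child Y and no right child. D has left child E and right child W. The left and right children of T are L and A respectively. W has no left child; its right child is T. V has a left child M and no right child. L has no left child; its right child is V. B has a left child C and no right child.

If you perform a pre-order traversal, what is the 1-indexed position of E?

Pre-order visits the node, then its left subtree, then its right subtree.
Visit G.
At G: go left to B.
  Visit B.
  At B: go left to C.
    Visit C.
    At C: go left to Y.
      Y is a leaf — visit Y.
    At C: no right child.
  At B: no right child.
At G: go right to D.
  Visit D.
  At D: go left to E.
    E is a leaf — visit E.
  At D: go right to W.
    Visit W.
    At W: no left child.
    At W: go right to T.
      Visit T.
      At T: go left to L.
        Visit L.
        At L: no left child.
        At L: go right to V.
          Visit V.
          At V: go left to M.
            M is a leaf — visit M.
          At V: no right child.
      At T: go right to A.
        A is a leaf — visit A.
Full pre-order sequence: G, B, C, Y, D, E, W, T, L, V, M, A.

6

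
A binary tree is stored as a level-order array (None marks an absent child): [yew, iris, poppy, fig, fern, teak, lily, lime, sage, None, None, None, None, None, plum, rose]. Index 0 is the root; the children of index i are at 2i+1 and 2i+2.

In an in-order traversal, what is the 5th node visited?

In-order visits the left subtree, then the node, then the right subtree.
At yew: go left to iris.
  At iris: go left to fig.
    At fig: go left to lime.
      At lime: go left to rose.
        rose is a leaf — visit rose.
      Visit lime.
      At lime: no right child.
    Visit fig.
    At fig: go right to sage.
      sage is a leaf — visit sage.
  Visit iris.
  At iris: go right to fern.
    fern is a leaf — visit fern.
Visit yew.
At yew: go right to poppy.
  At poppy: go left to teak.
    teak is a leaf — visit teak.
  Visit poppy.
  At poppy: go right to lily.
    At lily: no left child.
    Visit lily.
    At lily: go right to plum.
      plum is a leaf — visit plum.
Full in-order sequence: rose, lime, fig, sage, iris, fern, yew, teak, poppy, lily, plum.

iris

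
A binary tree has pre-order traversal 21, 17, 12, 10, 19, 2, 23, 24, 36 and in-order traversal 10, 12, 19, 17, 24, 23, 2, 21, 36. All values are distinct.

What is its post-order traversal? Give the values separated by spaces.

The first element of pre-order is the root; it splits in-order into left and right subtrees.
Root 21: left subtree has 7 nodes {10, 12, 19, 17, 24, 23, 2}, right has 1 {36}.
  Root 17: left subtree has 3 nodes {10, 12, 19}, right has 3 {24, 23, 2}.
    Root 12: left subtree has 1 node {10}, right has 1 {19}.
    Root 2: left subtree has 2 nodes {24, 23}, right has 0 { }.
      Root 23: left subtree has 1 node {24}, right has 0 { }.

10 19 12 24 23 2 17 36 21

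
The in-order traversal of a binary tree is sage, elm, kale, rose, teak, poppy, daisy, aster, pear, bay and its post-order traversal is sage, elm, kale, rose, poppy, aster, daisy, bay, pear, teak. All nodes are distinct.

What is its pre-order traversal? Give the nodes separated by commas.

The last element of post-order is the root; it splits in-order into left and right subtrees.
Root teak: left subtree has 4 nodes {sage, elm, kale, rose}, right has 5 {poppy, daisy, aster, pear, bay}.
  Root rose: left subtree has 3 nodes {sage, elm, kale}, right has 0 { }.
    Root kale: left subtree has 2 nodes {sage, elm}, right has 0 { }.
      Root elm: left subtree has 1 node {sage}, right has 0 { }.
  Root pear: left subtree has 3 nodes {poppy, daisy, aster}, right has 1 {bay}.
    Root daisy: left subtree has 1 node {poppy}, right has 1 {aster}.

teak, rose, kale, elm, sage, pear, daisy, poppy, aster, bay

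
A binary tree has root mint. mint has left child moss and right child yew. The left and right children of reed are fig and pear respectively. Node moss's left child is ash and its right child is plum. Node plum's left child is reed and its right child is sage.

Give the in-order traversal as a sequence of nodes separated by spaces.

ash moss fig reed pear plum sage mint yew

In-order visits the left subtree, then the node, then the right subtree.
At mint: go left to moss.
  At moss: go left to ash.
    ash is a leaf — visit ash.
  Visit moss.
  At moss: go right to plum.
    At plum: go left to reed.
      At reed: go left to fig.
        fig is a leaf — visit fig.
      Visit reed.
      At reed: go right to pear.
        pear is a leaf — visit pear.
    Visit plum.
    At plum: go right to sage.
      sage is a leaf — visit sage.
Visit mint.
At mint: go right to yew.
  yew is a leaf — visit yew.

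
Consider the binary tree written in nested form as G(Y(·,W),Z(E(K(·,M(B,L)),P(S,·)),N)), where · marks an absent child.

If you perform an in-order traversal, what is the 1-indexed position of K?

In-order visits the left subtree, then the node, then the right subtree.
At G: go left to Y.
  At Y: no left child.
  Visit Y.
  At Y: go right to W.
    W is a leaf — visit W.
Visit G.
At G: go right to Z.
  At Z: go left to E.
    At E: go left to K.
      At K: no left child.
      Visit K.
      At K: go right to M.
        At M: go left to B.
          B is a leaf — visit B.
        Visit M.
        At M: go right to L.
          L is a leaf — visit L.
    Visit E.
    At E: go right to P.
      At P: go left to S.
        S is a leaf — visit S.
      Visit P.
      At P: no right child.
  Visit Z.
  At Z: go right to N.
    N is a leaf — visit N.
Full in-order sequence: Y, W, G, K, B, M, L, E, S, P, Z, N.

4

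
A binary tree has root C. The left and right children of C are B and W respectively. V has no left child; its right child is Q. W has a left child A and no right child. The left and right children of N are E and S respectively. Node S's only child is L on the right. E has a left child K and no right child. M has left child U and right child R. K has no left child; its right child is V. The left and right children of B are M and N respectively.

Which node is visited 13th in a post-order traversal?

Post-order visits the left subtree, then the right subtree, then the node.
At C: go left to B.
  At B: go left to M.
    At M: go left to U.
      U is a leaf — visit U.
    At M: go right to R.
      R is a leaf — visit R.
    Visit M.
  At B: go right to N.
    At N: go left to E.
      At E: go left to K.
        At K: no left child.
        At K: go right to V.
          At V: no left child.
          At V: go right to Q.
            Q is a leaf — visit Q.
          Visit V.
        Visit K.
      At E: no right child.
      Visit E.
    At N: go right to S.
      At S: no left child.
      At S: go right to L.
        L is a leaf — visit L.
      Visit S.
    Visit N.
  Visit B.
At C: go right to W.
  At W: go left to A.
    A is a leaf — visit A.
  At W: no right child.
  Visit W.
Visit C.
Full post-order sequence: U, R, M, Q, V, K, E, L, S, N, B, A, W, C.

W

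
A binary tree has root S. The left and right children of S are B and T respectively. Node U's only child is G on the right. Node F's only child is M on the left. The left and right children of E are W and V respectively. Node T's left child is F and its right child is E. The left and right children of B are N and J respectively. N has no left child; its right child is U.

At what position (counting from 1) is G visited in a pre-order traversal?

5

Pre-order visits the node, then its left subtree, then its right subtree.
Visit S.
At S: go left to B.
  Visit B.
  At B: go left to N.
    Visit N.
    At N: no left child.
    At N: go right to U.
      Visit U.
      At U: no left child.
      At U: go right to G.
        G is a leaf — visit G.
  At B: go right to J.
    J is a leaf — visit J.
At S: go right to T.
  Visit T.
  At T: go left to F.
    Visit F.
    At F: go left to M.
      M is a leaf — visit M.
    At F: no right child.
  At T: go right to E.
    Visit E.
    At E: go left to W.
      W is a leaf — visit W.
    At E: go right to V.
      V is a leaf — visit V.
Full pre-order sequence: S, B, N, U, G, J, T, F, M, E, W, V.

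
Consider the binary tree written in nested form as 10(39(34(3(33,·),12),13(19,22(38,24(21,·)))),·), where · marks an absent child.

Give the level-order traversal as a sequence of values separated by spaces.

10 39 34 13 3 12 19 22 33 38 24 21

Level-order visits nodes level by level from the root, left to right within each level.
Level 0: 10
Level 1: 39
Level 2: 34, 13
Level 3: 3, 12, 19, 22
Level 4: 33, 38, 24
Level 5: 21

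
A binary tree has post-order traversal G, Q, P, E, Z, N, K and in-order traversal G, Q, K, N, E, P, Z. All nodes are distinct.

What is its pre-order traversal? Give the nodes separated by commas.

K, Q, G, N, Z, E, P

The last element of post-order is the root; it splits in-order into left and right subtrees.
Root K: left subtree has 2 nodes {G, Q}, right has 4 {N, E, P, Z}.
  Root Q: left subtree has 1 node {G}, right has 0 { }.
  Root N: left subtree has 0 nodes { }, right has 3 {E, P, Z}.
    Root Z: left subtree has 2 nodes {E, P}, right has 0 { }.
      Root E: left subtree has 0 nodes { }, right has 1 {P}.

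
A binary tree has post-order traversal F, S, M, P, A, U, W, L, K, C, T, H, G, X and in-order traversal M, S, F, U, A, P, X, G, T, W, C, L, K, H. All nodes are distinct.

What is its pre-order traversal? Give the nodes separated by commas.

X, U, M, S, F, A, P, G, H, T, C, W, K, L

The last element of post-order is the root; it splits in-order into left and right subtrees.
Root X: left subtree has 6 nodes {M, S, F, U, A, P}, right has 7 {G, T, W, C, L, K, H}.
  Root U: left subtree has 3 nodes {M, S, F}, right has 2 {A, P}.
    Root M: left subtree has 0 nodes { }, right has 2 {S, F}.
      Root S: left subtree has 0 nodes { }, right has 1 {F}.
    Root A: left subtree has 0 nodes { }, right has 1 {P}.
  Root G: left subtree has 0 nodes { }, right has 6 {T, W, C, L, K, H}.
    Root H: left subtree has 5 nodes {T, W, C, L, K}, right has 0 { }.
      Root T: left subtree has 0 nodes { }, right has 4 {W, C, L, K}.
        Root C: left subtree has 1 node {W}, right has 2 {L, K}.
          Root K: left subtree has 1 node {L}, right has 0 { }.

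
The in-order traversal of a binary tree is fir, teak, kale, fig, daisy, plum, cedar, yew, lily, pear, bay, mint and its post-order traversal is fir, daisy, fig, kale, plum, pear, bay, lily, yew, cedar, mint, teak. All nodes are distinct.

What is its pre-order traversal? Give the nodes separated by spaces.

The last element of post-order is the root; it splits in-order into left and right subtrees.
Root teak: left subtree has 1 node {fir}, right has 10 {kale, fig, daisy, plum, cedar, yew, lily, pear, bay, mint}.
  Root mint: left subtree has 9 nodes {kale, fig, daisy, plum, cedar, yew, lily, pear, bay}, right has 0 { }.
    Root cedar: left subtree has 4 nodes {kale, fig, daisy, plum}, right has 4 {yew, lily, pear, bay}.
      Root plum: left subtree has 3 nodes {kale, fig, daisy}, right has 0 { }.
        Root kale: left subtree has 0 nodes { }, right has 2 {fig, daisy}.
          Root fig: left subtree has 0 nodes { }, right has 1 {daisy}.
      Root yew: left subtree has 0 nodes { }, right has 3 {lily, pear, bay}.
        Root lily: left subtree has 0 nodes { }, right has 2 {pear, bay}.
          Root bay: left subtree has 1 node {pear}, right has 0 { }.

teak fir mint cedar plum kale fig daisy yew lily bay pear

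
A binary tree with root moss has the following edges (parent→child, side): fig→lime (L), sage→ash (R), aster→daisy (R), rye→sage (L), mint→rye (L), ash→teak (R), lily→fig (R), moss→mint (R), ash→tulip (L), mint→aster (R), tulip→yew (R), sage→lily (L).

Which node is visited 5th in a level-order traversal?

sage

Level-order visits nodes level by level from the root, left to right within each level.
Level 0: moss
Level 1: mint
Level 2: rye, aster
Level 3: sage, daisy
Level 4: lily, ash
Level 5: fig, tulip, teak
Level 6: lime, yew
Full level-order sequence: moss, mint, rye, aster, sage, daisy, lily, ash, fig, tulip, teak, lime, yew.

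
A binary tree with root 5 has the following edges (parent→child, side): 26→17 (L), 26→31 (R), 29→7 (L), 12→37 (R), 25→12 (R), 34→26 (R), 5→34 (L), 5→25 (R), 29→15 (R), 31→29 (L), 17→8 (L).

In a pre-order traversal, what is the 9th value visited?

Pre-order visits the node, then its left subtree, then its right subtree.
Visit 5.
At 5: go left to 34.
  Visit 34.
  At 34: no left child.
  At 34: go right to 26.
    Visit 26.
    At 26: go left to 17.
      Visit 17.
      At 17: go left to 8.
        8 is a leaf — visit 8.
      At 17: no right child.
    At 26: go right to 31.
      Visit 31.
      At 31: go left to 29.
        Visit 29.
        At 29: go left to 7.
          7 is a leaf — visit 7.
        At 29: go right to 15.
          15 is a leaf — visit 15.
      At 31: no right child.
At 5: go right to 25.
  Visit 25.
  At 25: no left child.
  At 25: go right to 12.
    Visit 12.
    At 12: no left child.
    At 12: go right to 37.
      37 is a leaf — visit 37.
Full pre-order sequence: 5, 34, 26, 17, 8, 31, 29, 7, 15, 25, 12, 37.

15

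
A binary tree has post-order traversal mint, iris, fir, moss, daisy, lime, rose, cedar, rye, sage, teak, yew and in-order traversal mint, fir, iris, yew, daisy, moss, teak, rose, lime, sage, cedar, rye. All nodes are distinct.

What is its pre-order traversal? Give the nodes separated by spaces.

yew fir mint iris teak daisy moss sage rose lime rye cedar

The last element of post-order is the root; it splits in-order into left and right subtrees.
Root yew: left subtree has 3 nodes {mint, fir, iris}, right has 8 {daisy, moss, teak, rose, lime, sage, cedar, rye}.
  Root fir: left subtree has 1 node {mint}, right has 1 {iris}.
  Root teak: left subtree has 2 nodes {daisy, moss}, right has 5 {rose, lime, sage, cedar, rye}.
    Root daisy: left subtree has 0 nodes { }, right has 1 {moss}.
    Root sage: left subtree has 2 nodes {rose, lime}, right has 2 {cedar, rye}.
      Root rose: left subtree has 0 nodes { }, right has 1 {lime}.
      Root rye: left subtree has 1 node {cedar}, right has 0 { }.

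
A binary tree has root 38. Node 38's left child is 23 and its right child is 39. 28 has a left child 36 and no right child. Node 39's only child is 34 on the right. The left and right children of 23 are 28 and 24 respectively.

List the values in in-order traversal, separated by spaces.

In-order visits the left subtree, then the node, then the right subtree.
At 38: go left to 23.
  At 23: go left to 28.
    At 28: go left to 36.
      36 is a leaf — visit 36.
    Visit 28.
    At 28: no right child.
  Visit 23.
  At 23: go right to 24.
    24 is a leaf — visit 24.
Visit 38.
At 38: go right to 39.
  At 39: no left child.
  Visit 39.
  At 39: go right to 34.
    34 is a leaf — visit 34.

36 28 23 24 38 39 34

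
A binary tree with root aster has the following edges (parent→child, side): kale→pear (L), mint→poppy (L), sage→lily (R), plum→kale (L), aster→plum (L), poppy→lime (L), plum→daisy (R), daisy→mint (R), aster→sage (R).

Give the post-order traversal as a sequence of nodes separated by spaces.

Post-order visits the left subtree, then the right subtree, then the node.
At aster: go left to plum.
  At plum: go left to kale.
    At kale: go left to pear.
      pear is a leaf — visit pear.
    At kale: no right child.
    Visit kale.
  At plum: go right to daisy.
    At daisy: no left child.
    At daisy: go right to mint.
      At mint: go left to poppy.
        At poppy: go left to lime.
          lime is a leaf — visit lime.
        At poppy: no right child.
        Visit poppy.
      At mint: no right child.
      Visit mint.
    Visit daisy.
  Visit plum.
At aster: go right to sage.
  At sage: no left child.
  At sage: go right to lily.
    lily is a leaf — visit lily.
  Visit sage.
Visit aster.

pear kale lime poppy mint daisy plum lily sage aster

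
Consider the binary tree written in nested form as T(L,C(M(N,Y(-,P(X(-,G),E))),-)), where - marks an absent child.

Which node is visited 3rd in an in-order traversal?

N

In-order visits the left subtree, then the node, then the right subtree.
At T: go left to L.
  L is a leaf — visit L.
Visit T.
At T: go right to C.
  At C: go left to M.
    At M: go left to N.
      N is a leaf — visit N.
    Visit M.
    At M: go right to Y.
      At Y: no left child.
      Visit Y.
      At Y: go right to P.
        At P: go left to X.
          At X: no left child.
          Visit X.
          At X: go right to G.
            G is a leaf — visit G.
        Visit P.
        At P: go right to E.
          E is a leaf — visit E.
  Visit C.
  At C: no right child.
Full in-order sequence: L, T, N, M, Y, X, G, P, E, C.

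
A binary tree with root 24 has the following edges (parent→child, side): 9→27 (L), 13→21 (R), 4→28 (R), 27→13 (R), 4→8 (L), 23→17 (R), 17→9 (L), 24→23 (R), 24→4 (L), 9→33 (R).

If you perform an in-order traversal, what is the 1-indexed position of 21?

8

In-order visits the left subtree, then the node, then the right subtree.
At 24: go left to 4.
  At 4: go left to 8.
    8 is a leaf — visit 8.
  Visit 4.
  At 4: go right to 28.
    28 is a leaf — visit 28.
Visit 24.
At 24: go right to 23.
  At 23: no left child.
  Visit 23.
  At 23: go right to 17.
    At 17: go left to 9.
      At 9: go left to 27.
        At 27: no left child.
        Visit 27.
        At 27: go right to 13.
          At 13: no left child.
          Visit 13.
          At 13: go right to 21.
            21 is a leaf — visit 21.
      Visit 9.
      At 9: go right to 33.
        33 is a leaf — visit 33.
    Visit 17.
    At 17: no right child.
Full in-order sequence: 8, 4, 28, 24, 23, 27, 13, 21, 9, 33, 17.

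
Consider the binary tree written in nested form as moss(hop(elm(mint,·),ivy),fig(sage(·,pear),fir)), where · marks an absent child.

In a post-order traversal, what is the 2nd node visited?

elm

Post-order visits the left subtree, then the right subtree, then the node.
At moss: go left to hop.
  At hop: go left to elm.
    At elm: go left to mint.
      mint is a leaf — visit mint.
    At elm: no right child.
    Visit elm.
  At hop: go right to ivy.
    ivy is a leaf — visit ivy.
  Visit hop.
At moss: go right to fig.
  At fig: go left to sage.
    At sage: no left child.
    At sage: go right to pear.
      pear is a leaf — visit pear.
    Visit sage.
  At fig: go right to fir.
    fir is a leaf — visit fir.
  Visit fig.
Visit moss.
Full post-order sequence: mint, elm, ivy, hop, pear, sage, fir, fig, moss.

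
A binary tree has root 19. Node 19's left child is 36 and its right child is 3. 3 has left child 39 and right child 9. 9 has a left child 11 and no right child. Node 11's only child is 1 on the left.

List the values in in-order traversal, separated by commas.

36, 19, 39, 3, 1, 11, 9

In-order visits the left subtree, then the node, then the right subtree.
At 19: go left to 36.
  36 is a leaf — visit 36.
Visit 19.
At 19: go right to 3.
  At 3: go left to 39.
    39 is a leaf — visit 39.
  Visit 3.
  At 3: go right to 9.
    At 9: go left to 11.
      At 11: go left to 1.
        1 is a leaf — visit 1.
      Visit 11.
      At 11: no right child.
    Visit 9.
    At 9: no right child.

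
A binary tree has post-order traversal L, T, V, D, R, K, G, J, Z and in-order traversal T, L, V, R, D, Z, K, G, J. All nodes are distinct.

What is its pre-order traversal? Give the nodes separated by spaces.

Z R V T L D J G K

The last element of post-order is the root; it splits in-order into left and right subtrees.
Root Z: left subtree has 5 nodes {T, L, V, R, D}, right has 3 {K, G, J}.
  Root R: left subtree has 3 nodes {T, L, V}, right has 1 {D}.
    Root V: left subtree has 2 nodes {T, L}, right has 0 { }.
      Root T: left subtree has 0 nodes { }, right has 1 {L}.
  Root J: left subtree has 2 nodes {K, G}, right has 0 { }.
    Root G: left subtree has 1 node {K}, right has 0 { }.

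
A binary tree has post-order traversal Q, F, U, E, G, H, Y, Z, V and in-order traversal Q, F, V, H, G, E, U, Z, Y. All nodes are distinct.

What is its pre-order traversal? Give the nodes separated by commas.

V, F, Q, Z, H, G, E, U, Y

The last element of post-order is the root; it splits in-order into left and right subtrees.
Root V: left subtree has 2 nodes {Q, F}, right has 6 {H, G, E, U, Z, Y}.
  Root F: left subtree has 1 node {Q}, right has 0 { }.
  Root Z: left subtree has 4 nodes {H, G, E, U}, right has 1 {Y}.
    Root H: left subtree has 0 nodes { }, right has 3 {G, E, U}.
      Root G: left subtree has 0 nodes { }, right has 2 {E, U}.
        Root E: left subtree has 0 nodes { }, right has 1 {U}.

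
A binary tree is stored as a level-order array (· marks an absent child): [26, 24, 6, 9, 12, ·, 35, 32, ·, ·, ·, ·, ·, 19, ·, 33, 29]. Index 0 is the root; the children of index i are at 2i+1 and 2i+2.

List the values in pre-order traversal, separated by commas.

26, 24, 9, 32, 33, 29, 12, 6, 35, 19

Pre-order visits the node, then its left subtree, then its right subtree.
Visit 26.
At 26: go left to 24.
  Visit 24.
  At 24: go left to 9.
    Visit 9.
    At 9: go left to 32.
      Visit 32.
      At 32: go left to 33.
        33 is a leaf — visit 33.
      At 32: go right to 29.
        29 is a leaf — visit 29.
    At 9: no right child.
  At 24: go right to 12.
    12 is a leaf — visit 12.
At 26: go right to 6.
  Visit 6.
  At 6: no left child.
  At 6: go right to 35.
    Visit 35.
    At 35: go left to 19.
      19 is a leaf — visit 19.
    At 35: no right child.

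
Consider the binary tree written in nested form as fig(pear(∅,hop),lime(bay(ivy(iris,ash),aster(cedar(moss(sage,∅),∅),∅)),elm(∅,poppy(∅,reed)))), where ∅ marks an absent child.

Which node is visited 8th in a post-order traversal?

Post-order visits the left subtree, then the right subtree, then the node.
At fig: go left to pear.
  At pear: no left child.
  At pear: go right to hop.
    hop is a leaf — visit hop.
  Visit pear.
At fig: go right to lime.
  At lime: go left to bay.
    At bay: go left to ivy.
      At ivy: go left to iris.
        iris is a leaf — visit iris.
      At ivy: go right to ash.
        ash is a leaf — visit ash.
      Visit ivy.
    At bay: go right to aster.
      At aster: go left to cedar.
        At cedar: go left to moss.
          At moss: go left to sage.
            sage is a leaf — visit sage.
          At moss: no right child.
          Visit moss.
        At cedar: no right child.
        Visit cedar.
      At aster: no right child.
      Visit aster.
    Visit bay.
  At lime: go right to elm.
    At elm: no left child.
    At elm: go right to poppy.
      At poppy: no left child.
      At poppy: go right to reed.
        reed is a leaf — visit reed.
      Visit poppy.
    Visit elm.
  Visit lime.
Visit fig.
Full post-order sequence: hop, pear, iris, ash, ivy, sage, moss, cedar, aster, bay, reed, poppy, elm, lime, fig.

cedar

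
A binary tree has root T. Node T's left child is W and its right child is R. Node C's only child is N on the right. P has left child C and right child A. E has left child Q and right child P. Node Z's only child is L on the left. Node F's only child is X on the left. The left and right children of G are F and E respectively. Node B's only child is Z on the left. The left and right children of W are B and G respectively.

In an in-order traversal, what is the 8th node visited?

In-order visits the left subtree, then the node, then the right subtree.
At T: go left to W.
  At W: go left to B.
    At B: go left to Z.
      At Z: go left to L.
        L is a leaf — visit L.
      Visit Z.
      At Z: no right child.
    Visit B.
    At B: no right child.
  Visit W.
  At W: go right to G.
    At G: go left to F.
      At F: go left to X.
        X is a leaf — visit X.
      Visit F.
      At F: no right child.
    Visit G.
    At G: go right to E.
      At E: go left to Q.
        Q is a leaf — visit Q.
      Visit E.
      At E: go right to P.
        At P: go left to C.
          At C: no left child.
          Visit C.
          At C: go right to N.
            N is a leaf — visit N.
        Visit P.
        At P: go right to A.
          A is a leaf — visit A.
Visit T.
At T: go right to R.
  R is a leaf — visit R.
Full in-order sequence: L, Z, B, W, X, F, G, Q, E, C, N, P, A, T, R.

Q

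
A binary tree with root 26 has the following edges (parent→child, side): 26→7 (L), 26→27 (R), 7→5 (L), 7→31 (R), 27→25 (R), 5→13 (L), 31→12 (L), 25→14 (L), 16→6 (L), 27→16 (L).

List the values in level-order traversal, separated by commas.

26, 7, 27, 5, 31, 16, 25, 13, 12, 6, 14

Level-order visits nodes level by level from the root, left to right within each level.
Level 0: 26
Level 1: 7, 27
Level 2: 5, 31, 16, 25
Level 3: 13, 12, 6, 14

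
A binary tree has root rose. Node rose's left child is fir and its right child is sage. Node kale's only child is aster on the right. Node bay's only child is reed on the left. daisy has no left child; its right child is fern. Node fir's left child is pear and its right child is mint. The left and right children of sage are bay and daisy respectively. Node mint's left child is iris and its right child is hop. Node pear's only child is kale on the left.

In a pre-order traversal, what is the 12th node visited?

Pre-order visits the node, then its left subtree, then its right subtree.
Visit rose.
At rose: go left to fir.
  Visit fir.
  At fir: go left to pear.
    Visit pear.
    At pear: go left to kale.
      Visit kale.
      At kale: no left child.
      At kale: go right to aster.
        aster is a leaf — visit aster.
    At pear: no right child.
  At fir: go right to mint.
    Visit mint.
    At mint: go left to iris.
      iris is a leaf — visit iris.
    At mint: go right to hop.
      hop is a leaf — visit hop.
At rose: go right to sage.
  Visit sage.
  At sage: go left to bay.
    Visit bay.
    At bay: go left to reed.
      reed is a leaf — visit reed.
    At bay: no right child.
  At sage: go right to daisy.
    Visit daisy.
    At daisy: no left child.
    At daisy: go right to fern.
      fern is a leaf — visit fern.
Full pre-order sequence: rose, fir, pear, kale, aster, mint, iris, hop, sage, bay, reed, daisy, fern.

daisy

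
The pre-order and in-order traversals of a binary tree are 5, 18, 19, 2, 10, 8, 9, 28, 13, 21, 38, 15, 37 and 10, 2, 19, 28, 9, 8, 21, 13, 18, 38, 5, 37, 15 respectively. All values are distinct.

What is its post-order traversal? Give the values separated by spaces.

The first element of pre-order is the root; it splits in-order into left and right subtrees.
Root 5: left subtree has 10 nodes {10, 2, 19, 28, 9, 8, 21, 13, 18, 38}, right has 2 {37, 15}.
  Root 18: left subtree has 8 nodes {10, 2, 19, 28, 9, 8, 21, 13}, right has 1 {38}.
    Root 19: left subtree has 2 nodes {10, 2}, right has 5 {28, 9, 8, 21, 13}.
      Root 2: left subtree has 1 node {10}, right has 0 { }.
      Root 8: left subtree has 2 nodes {28, 9}, right has 2 {21, 13}.
        Root 9: left subtree has 1 node {28}, right has 0 { }.
        Root 13: left subtree has 1 node {21}, right has 0 { }.
  Root 15: left subtree has 1 node {37}, right has 0 { }.

10 2 28 9 21 13 8 19 38 18 37 15 5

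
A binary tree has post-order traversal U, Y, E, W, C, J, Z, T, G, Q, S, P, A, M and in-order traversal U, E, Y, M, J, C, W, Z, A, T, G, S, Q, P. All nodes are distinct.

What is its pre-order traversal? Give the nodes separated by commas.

The last element of post-order is the root; it splits in-order into left and right subtrees.
Root M: left subtree has 3 nodes {U, E, Y}, right has 10 {J, C, W, Z, A, T, G, S, Q, P}.
  Root E: left subtree has 1 node {U}, right has 1 {Y}.
  Root A: left subtree has 4 nodes {J, C, W, Z}, right has 5 {T, G, S, Q, P}.
    Root Z: left subtree has 3 nodes {J, C, W}, right has 0 { }.
      Root J: left subtree has 0 nodes { }, right has 2 {C, W}.
        Root C: left subtree has 0 nodes { }, right has 1 {W}.
    Root P: left subtree has 4 nodes {T, G, S, Q}, right has 0 { }.
      Root S: left subtree has 2 nodes {T, G}, right has 1 {Q}.
        Root G: left subtree has 1 node {T}, right has 0 { }.

M, E, U, Y, A, Z, J, C, W, P, S, G, T, Q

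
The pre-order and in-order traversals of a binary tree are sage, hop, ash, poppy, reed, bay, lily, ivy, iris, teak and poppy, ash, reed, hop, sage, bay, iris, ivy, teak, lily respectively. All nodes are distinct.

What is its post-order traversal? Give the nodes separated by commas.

The first element of pre-order is the root; it splits in-order into left and right subtrees.
Root sage: left subtree has 4 nodes {poppy, ash, reed, hop}, right has 5 {bay, iris, ivy, teak, lily}.
  Root hop: left subtree has 3 nodes {poppy, ash, reed}, right has 0 { }.
    Root ash: left subtree has 1 node {poppy}, right has 1 {reed}.
  Root bay: left subtree has 0 nodes { }, right has 4 {iris, ivy, teak, lily}.
    Root lily: left subtree has 3 nodes {iris, ivy, teak}, right has 0 { }.
      Root ivy: left subtree has 1 node {iris}, right has 1 {teak}.

poppy, reed, ash, hop, iris, teak, ivy, lily, bay, sage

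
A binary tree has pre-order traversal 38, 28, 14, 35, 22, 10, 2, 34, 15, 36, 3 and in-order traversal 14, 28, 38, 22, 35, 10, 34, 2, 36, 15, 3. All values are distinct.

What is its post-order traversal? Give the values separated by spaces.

14 28 22 34 36 3 15 2 10 35 38

The first element of pre-order is the root; it splits in-order into left and right subtrees.
Root 38: left subtree has 2 nodes {14, 28}, right has 8 {22, 35, 10, 34, 2, 36, 15, 3}.
  Root 28: left subtree has 1 node {14}, right has 0 { }.
  Root 35: left subtree has 1 node {22}, right has 6 {10, 34, 2, 36, 15, 3}.
    Root 10: left subtree has 0 nodes { }, right has 5 {34, 2, 36, 15, 3}.
      Root 2: left subtree has 1 node {34}, right has 3 {36, 15, 3}.
        Root 15: left subtree has 1 node {36}, right has 1 {3}.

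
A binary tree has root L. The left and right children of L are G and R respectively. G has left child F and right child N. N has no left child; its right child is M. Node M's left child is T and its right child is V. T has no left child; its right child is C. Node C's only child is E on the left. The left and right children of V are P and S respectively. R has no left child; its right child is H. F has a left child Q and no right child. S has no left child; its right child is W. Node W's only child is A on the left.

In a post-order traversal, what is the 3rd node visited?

Post-order visits the left subtree, then the right subtree, then the node.
At L: go left to G.
  At G: go left to F.
    At F: go left to Q.
      Q is a leaf — visit Q.
    At F: no right child.
    Visit F.
  At G: go right to N.
    At N: no left child.
    At N: go right to M.
      At M: go left to T.
        At T: no left child.
        At T: go right to C.
          At C: go left to E.
            E is a leaf — visit E.
          At C: no right child.
          Visit C.
        Visit T.
      At M: go right to V.
        At V: go left to P.
          P is a leaf — visit P.
        At V: go right to S.
          At S: no left child.
          At S: go right to W.
            At W: go left to A.
              A is a leaf — visit A.
            At W: no right child.
            Visit W.
          Visit S.
        Visit V.
      Visit M.
    Visit N.
  Visit G.
At L: go right to R.
  At R: no left child.
  At R: go right to H.
    H is a leaf — visit H.
  Visit R.
Visit L.
Full post-order sequence: Q, F, E, C, T, P, A, W, S, V, M, N, G, H, R, L.

E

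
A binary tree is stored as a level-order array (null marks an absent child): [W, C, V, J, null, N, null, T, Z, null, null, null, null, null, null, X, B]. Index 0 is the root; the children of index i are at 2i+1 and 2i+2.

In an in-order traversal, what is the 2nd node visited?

In-order visits the left subtree, then the node, then the right subtree.
At W: go left to C.
  At C: go left to J.
    At J: go left to T.
      At T: go left to X.
        X is a leaf — visit X.
      Visit T.
      At T: go right to B.
        B is a leaf — visit B.
    Visit J.
    At J: go right to Z.
      Z is a leaf — visit Z.
  Visit C.
  At C: no right child.
Visit W.
At W: go right to V.
  At V: go left to N.
    N is a leaf — visit N.
  Visit V.
  At V: no right child.
Full in-order sequence: X, T, B, J, Z, C, W, N, V.

T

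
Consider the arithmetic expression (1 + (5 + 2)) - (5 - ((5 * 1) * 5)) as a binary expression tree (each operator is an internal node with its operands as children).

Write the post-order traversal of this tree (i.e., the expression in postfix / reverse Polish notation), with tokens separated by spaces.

1 5 2 + + 5 5 1 * 5 * - -

Post-order on an expression tree gives postfix notation: for each operator, emit left operand, right operand, then the operator.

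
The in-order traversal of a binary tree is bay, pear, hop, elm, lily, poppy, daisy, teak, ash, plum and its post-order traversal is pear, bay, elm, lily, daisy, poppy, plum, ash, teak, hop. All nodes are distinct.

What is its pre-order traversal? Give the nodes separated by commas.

hop, bay, pear, teak, poppy, lily, elm, daisy, ash, plum

The last element of post-order is the root; it splits in-order into left and right subtrees.
Root hop: left subtree has 2 nodes {bay, pear}, right has 7 {elm, lily, poppy, daisy, teak, ash, plum}.
  Root bay: left subtree has 0 nodes { }, right has 1 {pear}.
  Root teak: left subtree has 4 nodes {elm, lily, poppy, daisy}, right has 2 {ash, plum}.
    Root poppy: left subtree has 2 nodes {elm, lily}, right has 1 {daisy}.
      Root lily: left subtree has 1 node {elm}, right has 0 { }.
    Root ash: left subtree has 0 nodes { }, right has 1 {plum}.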